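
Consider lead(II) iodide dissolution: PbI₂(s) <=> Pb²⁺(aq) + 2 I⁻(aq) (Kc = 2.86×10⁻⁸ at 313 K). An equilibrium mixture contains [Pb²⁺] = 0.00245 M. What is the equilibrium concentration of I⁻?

[I⁻] = 0.00342 M

(PbI₂ is a pure solid — omitted from Kc.)
At equilibrium, Kc = [Pb²⁺]·[I⁻]² = 2.86×10⁻⁸.
(0.00245)·([I⁻])² = 2.86×10⁻⁸
[I⁻]² = 1.17×10⁻⁵ ⇒ [I⁻] = 0.00342 M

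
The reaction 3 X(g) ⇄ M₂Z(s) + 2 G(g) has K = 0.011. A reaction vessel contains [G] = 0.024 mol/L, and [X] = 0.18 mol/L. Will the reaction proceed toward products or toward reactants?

toward reactants

(M₂Z is a pure solid — omitted from Q.)
Q = [G]² / [X]³ = (0.024)² / (0.18)³ = 0.099
Q = 0.099 > K = 0.011, so the reverse reaction proceeds.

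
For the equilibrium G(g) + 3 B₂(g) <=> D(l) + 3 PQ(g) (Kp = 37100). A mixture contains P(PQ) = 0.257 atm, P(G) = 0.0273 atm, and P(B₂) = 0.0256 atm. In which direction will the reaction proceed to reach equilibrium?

(D is a pure liquid — omitted from Qp.)
Qp = P(PQ)³ / (P(G)·P(B₂)³) = (0.257)³ / ((0.0273)·(0.0256)³) = 37100
Qp = 37100 = Kp, so the system is already at equilibrium.

no net change (already at equilibrium)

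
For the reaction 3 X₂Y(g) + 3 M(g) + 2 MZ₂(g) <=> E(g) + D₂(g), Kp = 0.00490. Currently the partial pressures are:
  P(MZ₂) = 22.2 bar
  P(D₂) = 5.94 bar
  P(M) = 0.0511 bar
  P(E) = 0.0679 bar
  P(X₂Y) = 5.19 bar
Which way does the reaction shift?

to the left

Qp = P(E)·P(D₂) / (P(X₂Y)³·P(M)³·P(MZ₂)²) = (0.0679)·(5.94) / ((5.19)³·(0.0511)³·(22.2)²) = 0.0439
Qp = 0.0439 > Kp = 0.00490, so the reverse reaction proceeds.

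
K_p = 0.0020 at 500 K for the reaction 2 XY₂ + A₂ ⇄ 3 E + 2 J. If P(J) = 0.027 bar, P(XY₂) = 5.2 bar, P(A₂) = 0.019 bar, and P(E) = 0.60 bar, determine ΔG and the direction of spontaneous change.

ΔG = -7.80 kJ/mol; the forward reaction is spontaneous

Q_p = P(E)³·P(J)² / (P(XY₂)²·P(A₂)) = (0.60)³·(0.027)² / ((5.2)²·(0.019)) = 3.06×10⁻⁴
ΔG = RT ln(Q_p/K_p) = (8.314 J mol⁻¹ K⁻¹)(500 K) × ln(3.06×10⁻⁴/0.0020)
   = (4.157 kJ/mol)(-1.877) = -7.80 kJ/mol
ΔG < 0, so the forward reaction is spontaneous (proceeds forward).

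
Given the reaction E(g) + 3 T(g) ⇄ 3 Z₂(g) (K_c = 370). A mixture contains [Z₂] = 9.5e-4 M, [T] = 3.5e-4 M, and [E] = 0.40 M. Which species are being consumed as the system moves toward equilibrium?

Q_c = [Z₂]³ / ([E]·[T]³) = (9.5e-4)³ / ((0.40)·(3.5e-4)³) = 50
Q_c = 50 < K_c = 370: net forward reaction.

E, T (reactants)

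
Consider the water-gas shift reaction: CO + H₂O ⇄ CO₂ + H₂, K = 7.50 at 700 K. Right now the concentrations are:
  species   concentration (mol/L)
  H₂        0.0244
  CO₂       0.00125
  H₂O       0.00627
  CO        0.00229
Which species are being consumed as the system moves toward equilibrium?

Q = [CO₂]·[H₂] / ([CO]·[H₂O]) = (0.00125)·(0.0244) / ((0.00229)·(0.00627)) = 2.12
Q = 2.12 < K = 7.50: net forward reaction.

CO, H₂O (reactants)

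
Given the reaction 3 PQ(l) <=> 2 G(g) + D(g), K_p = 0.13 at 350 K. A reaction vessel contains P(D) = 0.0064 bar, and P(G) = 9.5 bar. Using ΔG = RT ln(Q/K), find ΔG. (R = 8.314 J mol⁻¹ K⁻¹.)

(PQ is a pure liquid — omitted from Q_p.)
Q_p = P(G)²·P(D) = (9.5)²·(0.0064) = 0.578
ΔG = RT ln(Q_p/K_p) = (8.314 J mol⁻¹ K⁻¹)(350 K) × ln(0.578/0.13)
   = (2.910 kJ/mol)(1.492) = 4.34 kJ/mol
ΔG > 0, so the forward reaction is non-spontaneous (proceeds in reverse).

ΔG = 4.34 kJ/mol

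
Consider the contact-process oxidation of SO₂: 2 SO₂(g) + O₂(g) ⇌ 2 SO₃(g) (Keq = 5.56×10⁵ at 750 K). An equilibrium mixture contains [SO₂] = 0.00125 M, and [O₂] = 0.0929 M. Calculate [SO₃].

[SO₃] = 0.284 M

At equilibrium, Keq = [SO₃]² / ([SO₂]²·[O₂]) = 5.56×10⁵.
([SO₃])² / ((0.00125)²·(0.0929)) = 5.56×10⁵
[SO₃]² = 0.0807 ⇒ [SO₃] = 0.284 M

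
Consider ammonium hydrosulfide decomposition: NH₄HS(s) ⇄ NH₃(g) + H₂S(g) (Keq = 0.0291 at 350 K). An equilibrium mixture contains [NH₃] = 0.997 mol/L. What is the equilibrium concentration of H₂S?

(NH₄HS is a pure solid — omitted from Keq.)
At equilibrium, Keq = [NH₃]·[H₂S] = 0.0291.
(0.997)·([H₂S]) = 0.0291
[H₂S] = 0.0292 mol/L

[H₂S] = 0.0292 mol/L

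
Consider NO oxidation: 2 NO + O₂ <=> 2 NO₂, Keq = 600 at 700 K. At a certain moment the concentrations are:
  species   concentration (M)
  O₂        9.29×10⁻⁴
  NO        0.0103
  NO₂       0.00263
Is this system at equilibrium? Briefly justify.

Q = [NO₂]² / ([NO]²·[O₂]) = (0.00263)² / ((0.0103)²·(9.29×10⁻⁴)) = 70.2
Q = 70.2 < Keq = 600: net forward reaction.

no; Q < K, reaction proceeds forward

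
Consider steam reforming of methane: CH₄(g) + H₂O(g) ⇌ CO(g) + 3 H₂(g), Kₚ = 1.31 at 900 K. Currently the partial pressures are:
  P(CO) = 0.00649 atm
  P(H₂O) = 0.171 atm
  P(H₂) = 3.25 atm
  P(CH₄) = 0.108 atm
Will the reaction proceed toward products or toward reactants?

to the left

Qₚ = P(CO)·P(H₂)³ / (P(CH₄)·P(H₂O)) = (0.00649)·(3.25)³ / ((0.108)·(0.171)) = 12.1
Qₚ = 12.1 > Kₚ = 1.31, so the reverse reaction proceeds.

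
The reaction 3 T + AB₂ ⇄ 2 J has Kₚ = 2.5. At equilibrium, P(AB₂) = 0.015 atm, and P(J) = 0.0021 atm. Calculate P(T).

At equilibrium, Kₚ = P(J)² / (P(T)³·P(AB₂)) = 2.5.
(0.0021)² / ((P(T))³·(0.015)) = 2.5
P(T)³ = 1.18×10⁻⁴ ⇒ P(T) = 0.049 atm

P(T) = 0.049 atm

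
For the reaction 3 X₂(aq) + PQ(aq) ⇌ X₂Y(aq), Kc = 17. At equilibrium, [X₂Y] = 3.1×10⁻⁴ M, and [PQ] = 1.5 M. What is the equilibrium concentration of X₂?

At equilibrium, Kc = [X₂Y] / ([X₂]³·[PQ]) = 17.
(3.1×10⁻⁴) / (([X₂])³·(1.5)) = 17
[X₂]³ = 1.22×10⁻⁵ ⇒ [X₂] = 0.023 M

[X₂] = 0.023 M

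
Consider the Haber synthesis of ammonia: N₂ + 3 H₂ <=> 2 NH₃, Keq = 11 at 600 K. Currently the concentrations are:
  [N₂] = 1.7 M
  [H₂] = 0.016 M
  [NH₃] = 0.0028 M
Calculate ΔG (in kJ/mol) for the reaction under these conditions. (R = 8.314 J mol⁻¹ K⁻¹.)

ΔG = -11.4 kJ/mol

Q = [NH₃]² / ([N₂]·[H₂]³) = (0.0028)² / ((1.7)·(0.016)³) = 1.13
ΔG = RT ln(Q/Keq) = (8.314 J mol⁻¹ K⁻¹)(600 K) × ln(1.13/11)
   = (4.988 kJ/mol)(-2.276) = -11.4 kJ/mol
ΔG < 0, so the forward reaction is spontaneous (proceeds forward).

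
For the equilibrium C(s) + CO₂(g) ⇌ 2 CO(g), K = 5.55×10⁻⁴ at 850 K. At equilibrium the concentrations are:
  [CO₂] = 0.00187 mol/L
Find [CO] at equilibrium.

[CO] = 0.00102 mol/L

(C is a pure solid — omitted from K.)
At equilibrium, K = [CO]² / [CO₂] = 5.55×10⁻⁴.
([CO])² / (0.00187) = 5.55×10⁻⁴
[CO]² = 1.04×10⁻⁶ ⇒ [CO] = 0.00102 mol/L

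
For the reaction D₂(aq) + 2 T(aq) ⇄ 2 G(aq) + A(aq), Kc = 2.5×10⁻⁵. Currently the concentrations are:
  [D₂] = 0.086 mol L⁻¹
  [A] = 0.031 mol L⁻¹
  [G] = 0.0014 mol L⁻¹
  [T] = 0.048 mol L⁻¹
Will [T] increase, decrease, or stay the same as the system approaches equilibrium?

increase

Qc = [G]²·[A] / ([D₂]·[T]²) = (0.0014)²·(0.031) / ((0.086)·(0.048)²) = 3.1×10⁻⁴
Qc = 3.1×10⁻⁴ > Kc = 2.5×10⁻⁵: net reverse reaction.
T is a reactant, so it increases.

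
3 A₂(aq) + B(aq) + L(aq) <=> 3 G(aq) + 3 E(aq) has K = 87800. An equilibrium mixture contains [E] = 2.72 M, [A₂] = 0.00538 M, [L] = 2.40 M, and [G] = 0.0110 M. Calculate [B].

[B] = 8.16e-4 M

At equilibrium, K = [G]³·[E]³ / ([A₂]³·[B]·[L]) = 87800.
(0.0110)³·(2.72)³ / ((0.00538)³·([B])·(2.40)) = 87800
[B] = 8.16e-4 M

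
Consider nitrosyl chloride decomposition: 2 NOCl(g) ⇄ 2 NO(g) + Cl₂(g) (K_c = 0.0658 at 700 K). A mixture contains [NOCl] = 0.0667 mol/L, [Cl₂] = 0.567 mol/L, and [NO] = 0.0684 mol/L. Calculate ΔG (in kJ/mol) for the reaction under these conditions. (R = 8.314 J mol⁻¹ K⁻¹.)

Q_c = [NO]²·[Cl₂] / [NOCl]² = (0.0684)²·(0.567) / (0.0667)² = 0.596
ΔG = RT ln(Q_c/K_c) = (8.314 J mol⁻¹ K⁻¹)(700 K) × ln(0.596/0.0658)
   = (5.820 kJ/mol)(2.204) = 12.8 kJ/mol
ΔG > 0, so the forward reaction is non-spontaneous (proceeds in reverse).

ΔG = 12.8 kJ/mol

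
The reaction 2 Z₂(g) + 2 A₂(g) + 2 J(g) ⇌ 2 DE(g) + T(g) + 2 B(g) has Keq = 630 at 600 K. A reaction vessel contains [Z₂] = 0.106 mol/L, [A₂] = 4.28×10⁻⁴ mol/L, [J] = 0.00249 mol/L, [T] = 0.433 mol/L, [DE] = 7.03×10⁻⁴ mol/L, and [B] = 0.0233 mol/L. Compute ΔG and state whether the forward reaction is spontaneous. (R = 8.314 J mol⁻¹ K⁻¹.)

ΔG = 13.3 kJ/mol; the forward reaction is non-spontaneous

Q = [DE]²·[T]·[B]² / ([Z₂]²·[A₂]²·[J]²) = (7.03×10⁻⁴)²·(0.433)·(0.0233)² / ((0.106)²·(4.28×10⁻⁴)²·(0.00249)²) = 9100
ΔG = RT ln(Q/Keq) = (8.314 J mol⁻¹ K⁻¹)(600 K) × ln(9100/630)
   = (4.988 kJ/mol)(2.670) = 13.3 kJ/mol
ΔG > 0, so the forward reaction is non-spontaneous (proceeds in reverse).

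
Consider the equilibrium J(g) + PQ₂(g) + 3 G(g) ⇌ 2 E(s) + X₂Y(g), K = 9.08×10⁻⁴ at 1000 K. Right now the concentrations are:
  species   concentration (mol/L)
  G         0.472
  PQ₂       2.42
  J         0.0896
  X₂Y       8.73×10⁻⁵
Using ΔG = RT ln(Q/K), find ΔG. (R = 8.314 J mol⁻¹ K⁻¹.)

(E is a pure solid — omitted from Q.)
Q = [X₂Y] / ([J]·[PQ₂]·[G]³) = (8.73×10⁻⁵) / ((0.0896)·(2.42)·(0.472)³) = 0.00383
ΔG = RT ln(Q/K) = (8.314 J mol⁻¹ K⁻¹)(1000 K) × ln(0.00383/9.08×10⁻⁴)
   = (8.314 kJ/mol)(1.439) = 12.0 kJ/mol
ΔG > 0, so the forward reaction is non-spontaneous (proceeds in reverse).

ΔG = 12.0 kJ/mol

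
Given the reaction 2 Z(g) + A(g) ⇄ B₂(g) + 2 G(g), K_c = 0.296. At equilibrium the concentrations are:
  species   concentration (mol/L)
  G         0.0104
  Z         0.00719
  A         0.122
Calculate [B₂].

[B₂] = 0.0173 mol/L

At equilibrium, K_c = [B₂]·[G]² / ([Z]²·[A]) = 0.296.
([B₂])·(0.0104)² / ((0.00719)²·(0.122)) = 0.296
[B₂] = 0.0173 mol/L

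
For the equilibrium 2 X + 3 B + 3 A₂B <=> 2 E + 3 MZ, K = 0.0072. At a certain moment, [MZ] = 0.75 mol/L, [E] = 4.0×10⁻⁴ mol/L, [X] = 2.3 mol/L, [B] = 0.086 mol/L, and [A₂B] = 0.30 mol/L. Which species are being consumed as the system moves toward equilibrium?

Q = [E]²·[MZ]³ / ([X]²·[B]³·[A₂B]³) = (4.0×10⁻⁴)²·(0.75)³ / ((2.3)²·(0.086)³·(0.30)³) = 7.4×10⁻⁴
Q = 7.4×10⁻⁴ < K = 0.0072: net forward reaction.

X, B, A₂B (reactants)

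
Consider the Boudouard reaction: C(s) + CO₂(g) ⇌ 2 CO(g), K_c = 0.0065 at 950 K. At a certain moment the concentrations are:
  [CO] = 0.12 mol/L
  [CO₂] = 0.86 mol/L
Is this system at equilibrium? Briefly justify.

(C is a pure solid — omitted from Q_c.)
Q_c = [CO]² / [CO₂] = (0.12)² / (0.86) = 0.017
Q_c = 0.017 > K_c = 0.0065: net reverse reaction.

no; Q > K, reaction proceeds in reverse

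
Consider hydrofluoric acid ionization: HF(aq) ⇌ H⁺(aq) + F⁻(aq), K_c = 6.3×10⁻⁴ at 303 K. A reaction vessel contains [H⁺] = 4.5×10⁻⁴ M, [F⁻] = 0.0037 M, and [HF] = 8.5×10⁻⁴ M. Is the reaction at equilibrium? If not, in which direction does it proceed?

Q_c = [H⁺]·[F⁻] / [HF] = (4.5×10⁻⁴)·(0.0037) / (8.5×10⁻⁴) = 0.0020
Q_c = 0.0020 > K_c = 6.3×10⁻⁴, so the reverse reaction proceeds.

in the reverse direction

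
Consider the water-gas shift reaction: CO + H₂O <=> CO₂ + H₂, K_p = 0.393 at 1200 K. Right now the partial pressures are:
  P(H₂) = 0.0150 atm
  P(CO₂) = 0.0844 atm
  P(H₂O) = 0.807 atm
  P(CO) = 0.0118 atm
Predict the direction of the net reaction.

to the right

Q_p = P(CO₂)·P(H₂) / (P(CO)·P(H₂O)) = (0.0844)·(0.0150) / ((0.0118)·(0.807)) = 0.133
Q_p = 0.133 < K_p = 0.393, so the forward reaction proceeds.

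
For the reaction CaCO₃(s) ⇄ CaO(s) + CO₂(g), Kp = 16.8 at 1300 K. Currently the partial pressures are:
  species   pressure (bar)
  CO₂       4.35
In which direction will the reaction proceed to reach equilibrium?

to the right

(CaCO₃, CaO are pure solids — omitted from Qp.)
Qp = P(CO₂) = 4.35
Qp = 4.35 < Kp = 16.8, so the forward reaction proceeds.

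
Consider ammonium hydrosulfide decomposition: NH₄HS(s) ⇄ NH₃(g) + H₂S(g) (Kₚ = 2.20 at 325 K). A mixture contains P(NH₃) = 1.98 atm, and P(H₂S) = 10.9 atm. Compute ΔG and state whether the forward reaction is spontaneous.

ΔG = 6.17 kJ/mol; the forward reaction is non-spontaneous

(NH₄HS is a pure solid — omitted from Qₚ.)
Qₚ = P(NH₃)·P(H₂S) = (1.98)·(10.9) = 21.6
ΔG = RT ln(Qₚ/Kₚ) = (8.314 J mol⁻¹ K⁻¹)(325 K) × ln(21.6/2.20)
   = (2.702 kJ/mol)(2.284) = 6.17 kJ/mol
ΔG > 0, so the forward reaction is non-spontaneous (proceeds in reverse).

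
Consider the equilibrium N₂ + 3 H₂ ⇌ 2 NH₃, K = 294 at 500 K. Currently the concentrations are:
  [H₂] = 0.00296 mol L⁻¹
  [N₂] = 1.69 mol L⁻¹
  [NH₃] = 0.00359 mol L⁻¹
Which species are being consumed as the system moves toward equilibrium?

Q = [NH₃]² / ([N₂]·[H₂]³) = (0.00359)² / ((1.69)·(0.00296)³) = 294
Q = 294 = K; the system is at equilibrium.

none (at equilibrium)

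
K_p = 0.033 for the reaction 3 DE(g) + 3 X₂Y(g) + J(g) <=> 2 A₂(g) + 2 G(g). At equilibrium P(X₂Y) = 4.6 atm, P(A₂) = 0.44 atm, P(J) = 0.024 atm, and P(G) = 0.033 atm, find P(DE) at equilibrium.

At equilibrium, K_p = P(A₂)²·P(G)² / (P(DE)³·P(X₂Y)³·P(J)) = 0.033.
(0.44)²·(0.033)² / ((P(DE))³·(4.6)³·(0.024)) = 0.033
P(DE)³ = 0.00273 ⇒ P(DE) = 0.14 atm

P(DE) = 0.14 atm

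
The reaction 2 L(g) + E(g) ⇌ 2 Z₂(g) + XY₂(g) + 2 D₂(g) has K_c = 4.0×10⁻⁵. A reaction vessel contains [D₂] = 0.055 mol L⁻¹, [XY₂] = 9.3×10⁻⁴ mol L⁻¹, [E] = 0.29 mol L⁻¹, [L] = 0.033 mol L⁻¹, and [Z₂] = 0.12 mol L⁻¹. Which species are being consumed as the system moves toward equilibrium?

Q_c = [Z₂]²·[XY₂]·[D₂]² / ([L]²·[E]) = (0.12)²·(9.3×10⁻⁴)·(0.055)² / ((0.033)²·(0.29)) = 1.3×10⁻⁴
Q_c = 1.3×10⁻⁴ > K_c = 4.0×10⁻⁵: net reverse reaction.

Z₂, XY₂, D₂ (products)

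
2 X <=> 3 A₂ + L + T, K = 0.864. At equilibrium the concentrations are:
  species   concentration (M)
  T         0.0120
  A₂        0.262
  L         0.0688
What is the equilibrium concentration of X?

[X] = 0.00415 M

At equilibrium, K = [A₂]³·[L]·[T] / [X]² = 0.864.
(0.262)³·(0.0688)·(0.0120) / ([X])² = 0.864
[X]² = 1.72×10⁻⁵ ⇒ [X] = 0.00415 M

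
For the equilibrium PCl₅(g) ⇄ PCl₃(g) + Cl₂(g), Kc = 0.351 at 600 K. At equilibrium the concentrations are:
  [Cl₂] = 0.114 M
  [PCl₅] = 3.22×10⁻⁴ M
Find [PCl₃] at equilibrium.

[PCl₃] = 9.91×10⁻⁴ M

At equilibrium, Kc = [PCl₃]·[Cl₂] / [PCl₅] = 0.351.
([PCl₃])·(0.114) / (3.22×10⁻⁴) = 0.351
[PCl₃] = 9.91×10⁻⁴ M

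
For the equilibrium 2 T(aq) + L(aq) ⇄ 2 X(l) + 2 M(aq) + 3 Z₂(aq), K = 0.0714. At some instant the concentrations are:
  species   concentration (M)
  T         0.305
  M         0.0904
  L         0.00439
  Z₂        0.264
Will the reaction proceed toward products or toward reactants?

(X is a pure liquid — omitted from Q.)
Q = [M]²·[Z₂]³ / ([T]²·[L]) = (0.0904)²·(0.264)³ / ((0.305)²·(0.00439)) = 0.368
Q = 0.368 > K = 0.0714, so the reverse reaction proceeds.

to the left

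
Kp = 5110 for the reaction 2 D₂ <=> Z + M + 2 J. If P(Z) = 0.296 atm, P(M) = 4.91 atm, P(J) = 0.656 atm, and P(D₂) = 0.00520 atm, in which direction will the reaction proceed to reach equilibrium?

to the left

Qp = P(Z)·P(M)·P(J)² / P(D₂)² = (0.296)·(4.91)·(0.656)² / (0.00520)² = 23100
Qp = 23100 > Kp = 5110, so the reverse reaction proceeds.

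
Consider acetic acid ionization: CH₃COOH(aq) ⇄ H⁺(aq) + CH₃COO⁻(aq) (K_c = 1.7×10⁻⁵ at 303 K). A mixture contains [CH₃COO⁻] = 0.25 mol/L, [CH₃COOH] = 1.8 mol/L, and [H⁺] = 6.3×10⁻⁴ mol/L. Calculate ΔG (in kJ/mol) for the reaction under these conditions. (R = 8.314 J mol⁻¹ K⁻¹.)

ΔG = 4.13 kJ/mol

Q_c = [H⁺]·[CH₃COO⁻] / [CH₃COOH] = (6.3×10⁻⁴)·(0.25) / (1.8) = 8.75×10⁻⁵
ΔG = RT ln(Q_c/K_c) = (8.314 J mol⁻¹ K⁻¹)(303 K) × ln(8.75×10⁻⁵/1.7×10⁻⁵)
   = (2.519 kJ/mol)(1.638) = 4.13 kJ/mol
ΔG > 0, so the forward reaction is non-spontaneous (proceeds in reverse).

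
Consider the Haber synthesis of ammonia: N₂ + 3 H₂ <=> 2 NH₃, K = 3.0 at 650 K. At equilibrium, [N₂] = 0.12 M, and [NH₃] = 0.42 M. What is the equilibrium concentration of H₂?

[H₂] = 0.79 M

At equilibrium, K = [NH₃]² / ([N₂]·[H₂]³) = 3.0.
(0.42)² / ((0.12)·([H₂])³) = 3.0
[H₂]³ = 0.490 ⇒ [H₂] = 0.79 M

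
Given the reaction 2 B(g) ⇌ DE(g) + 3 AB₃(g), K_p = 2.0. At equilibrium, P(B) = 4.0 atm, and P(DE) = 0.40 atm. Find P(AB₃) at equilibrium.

At equilibrium, K_p = P(DE)·P(AB₃)³ / P(B)² = 2.0.
(0.40)·(P(AB₃))³ / (4.0)² = 2.0
P(AB₃)³ = 80.0 ⇒ P(AB₃) = 4.3 atm

P(AB₃) = 4.3 atm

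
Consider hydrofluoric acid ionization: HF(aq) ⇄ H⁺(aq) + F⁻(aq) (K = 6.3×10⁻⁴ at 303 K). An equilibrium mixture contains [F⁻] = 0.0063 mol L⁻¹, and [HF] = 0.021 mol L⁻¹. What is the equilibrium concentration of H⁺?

At equilibrium, K = [H⁺]·[F⁻] / [HF] = 6.3×10⁻⁴.
([H⁺])·(0.0063) / (0.021) = 6.3×10⁻⁴
[H⁺] = 0.00210 = 0.0021 mol L⁻¹

[H⁺] = 0.0021 mol L⁻¹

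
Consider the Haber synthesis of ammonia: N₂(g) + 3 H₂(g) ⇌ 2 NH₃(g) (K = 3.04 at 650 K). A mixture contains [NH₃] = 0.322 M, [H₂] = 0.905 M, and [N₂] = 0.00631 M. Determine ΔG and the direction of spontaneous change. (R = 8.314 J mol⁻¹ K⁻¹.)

ΔG = 10.7 kJ/mol; the forward reaction is non-spontaneous

Q = [NH₃]² / ([N₂]·[H₂]³) = (0.322)² / ((0.00631)·(0.905)³) = 22.2
ΔG = RT ln(Q/K) = (8.314 J mol⁻¹ K⁻¹)(650 K) × ln(22.2/3.04)
   = (5.404 kJ/mol)(1.988) = 10.7 kJ/mol
ΔG > 0, so the forward reaction is non-spontaneous (proceeds in reverse).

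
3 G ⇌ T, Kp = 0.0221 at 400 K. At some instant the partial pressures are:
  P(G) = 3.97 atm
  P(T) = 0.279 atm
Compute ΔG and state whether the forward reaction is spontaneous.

ΔG = -5.32 kJ/mol; the forward reaction is spontaneous

Qp = P(T) / P(G)³ = (0.279) / (3.97)³ = 0.00446
ΔG = RT ln(Qp/Kp) = (8.314 J mol⁻¹ K⁻¹)(400 K) × ln(0.00446/0.0221)
   = (3.326 kJ/mol)(-1.600) = -5.32 kJ/mol
ΔG < 0, so the forward reaction is spontaneous (proceeds forward).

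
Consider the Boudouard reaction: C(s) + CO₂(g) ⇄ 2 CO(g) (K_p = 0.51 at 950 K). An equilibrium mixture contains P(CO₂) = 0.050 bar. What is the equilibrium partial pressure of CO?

(C is a pure solid — omitted from K_p.)
At equilibrium, K_p = P(CO)² / P(CO₂) = 0.51.
(P(CO))² / (0.050) = 0.51
P(CO)² = 0.0255 ⇒ P(CO) = 0.16 bar

P(CO) = 0.16 bar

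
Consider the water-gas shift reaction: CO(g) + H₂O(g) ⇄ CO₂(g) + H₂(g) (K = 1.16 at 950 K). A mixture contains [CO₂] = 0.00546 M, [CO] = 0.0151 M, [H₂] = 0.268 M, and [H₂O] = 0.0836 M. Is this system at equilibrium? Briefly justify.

Q = [CO₂]·[H₂] / ([CO]·[H₂O]) = (0.00546)·(0.268) / ((0.0151)·(0.0836)) = 1.16
Q = 1.16 = K; the system is at equilibrium.

yes, at equilibrium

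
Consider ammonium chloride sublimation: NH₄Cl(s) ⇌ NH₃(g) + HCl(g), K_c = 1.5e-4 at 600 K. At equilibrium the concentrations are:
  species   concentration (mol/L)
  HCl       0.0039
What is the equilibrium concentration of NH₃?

[NH₃] = 0.038 mol/L

(NH₄Cl is a pure solid — omitted from K_c.)
At equilibrium, K_c = [NH₃]·[HCl] = 1.5e-4.
([NH₃])·(0.0039) = 1.5e-4
[NH₃] = 0.0385 = 0.038 mol/L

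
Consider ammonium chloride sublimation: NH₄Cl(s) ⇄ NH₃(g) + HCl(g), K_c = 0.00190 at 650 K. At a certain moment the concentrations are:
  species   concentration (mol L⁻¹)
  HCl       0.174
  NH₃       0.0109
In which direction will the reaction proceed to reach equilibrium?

(NH₄Cl is a pure solid — omitted from Q_c.)
Q_c = [NH₃]·[HCl] = (0.0109)·(0.174) = 0.00190
Q_c = 0.00190 = K_c, so the system is already at equilibrium.

no net change (already at equilibrium)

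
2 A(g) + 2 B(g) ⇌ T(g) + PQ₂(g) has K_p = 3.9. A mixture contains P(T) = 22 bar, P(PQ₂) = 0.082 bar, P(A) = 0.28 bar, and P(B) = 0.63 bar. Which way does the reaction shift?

to the left

Q_p = P(T)·P(PQ₂) / (P(A)²·P(B)²) = (22)·(0.082) / ((0.28)²·(0.63)²) = 58
Q_p = 58 > K_p = 3.9, so the reverse reaction proceeds.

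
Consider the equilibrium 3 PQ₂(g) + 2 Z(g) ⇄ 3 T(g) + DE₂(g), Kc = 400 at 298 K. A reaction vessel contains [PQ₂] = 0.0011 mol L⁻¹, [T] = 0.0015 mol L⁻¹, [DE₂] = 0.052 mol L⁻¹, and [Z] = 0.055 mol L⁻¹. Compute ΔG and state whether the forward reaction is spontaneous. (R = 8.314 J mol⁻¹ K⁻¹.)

ΔG = -5.49 kJ/mol; the forward reaction is spontaneous

Qc = [T]³·[DE₂] / ([PQ₂]³·[Z]²) = (0.0015)³·(0.052) / ((0.0011)³·(0.055)²) = 43.6
ΔG = RT ln(Qc/Kc) = (8.314 J mol⁻¹ K⁻¹)(298 K) × ln(43.6/400)
   = (2.478 kJ/mol)(-2.216) = -5.49 kJ/mol
ΔG < 0, so the forward reaction is spontaneous (proceeds forward).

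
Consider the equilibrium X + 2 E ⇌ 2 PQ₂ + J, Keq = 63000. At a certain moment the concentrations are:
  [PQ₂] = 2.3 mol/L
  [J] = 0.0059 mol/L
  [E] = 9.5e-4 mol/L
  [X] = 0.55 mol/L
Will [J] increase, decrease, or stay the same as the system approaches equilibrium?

stay the same

Q = [PQ₂]²·[J] / ([X]·[E]²) = (2.3)²·(0.0059) / ((0.55)·(9.5e-4)²) = 63000
Q = 63000 = Keq; the system is at equilibrium.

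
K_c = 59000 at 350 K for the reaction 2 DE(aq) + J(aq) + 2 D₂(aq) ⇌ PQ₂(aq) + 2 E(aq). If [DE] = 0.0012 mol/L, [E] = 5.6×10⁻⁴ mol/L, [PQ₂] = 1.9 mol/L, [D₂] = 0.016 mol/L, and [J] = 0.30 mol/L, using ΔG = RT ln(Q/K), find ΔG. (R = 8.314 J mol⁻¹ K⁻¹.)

Q_c = [PQ₂]·[E]² / ([DE]²·[J]·[D₂]²) = (1.9)·(5.6×10⁻⁴)² / ((0.0012)²·(0.30)·(0.016)²) = 5390
ΔG = RT ln(Q_c/K_c) = (8.314 J mol⁻¹ K⁻¹)(350 K) × ln(5390/59000)
   = (2.910 kJ/mol)(-2.393) = -6.96 kJ/mol
ΔG < 0, so the forward reaction is spontaneous (proceeds forward).

ΔG = -6.96 kJ/mol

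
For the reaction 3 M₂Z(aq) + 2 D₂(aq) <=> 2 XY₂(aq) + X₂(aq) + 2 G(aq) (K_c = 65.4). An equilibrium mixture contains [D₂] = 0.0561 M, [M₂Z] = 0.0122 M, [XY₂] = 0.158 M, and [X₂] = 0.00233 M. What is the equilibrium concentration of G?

At equilibrium, K_c = [XY₂]²·[X₂]·[G]² / ([M₂Z]³·[D₂]²) = 65.4.
(0.158)²·(0.00233)·([G])² / ((0.0122)³·(0.0561)²) = 65.4
[G]² = 0.00643 ⇒ [G] = 0.0802 M

[G] = 0.0802 M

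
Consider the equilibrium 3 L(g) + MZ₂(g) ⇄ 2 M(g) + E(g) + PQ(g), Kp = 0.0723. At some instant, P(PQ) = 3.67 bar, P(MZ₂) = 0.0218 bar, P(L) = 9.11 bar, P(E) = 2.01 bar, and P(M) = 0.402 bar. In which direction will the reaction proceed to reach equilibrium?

at equilibrium

Qp = P(M)²·P(E)·P(PQ) / (P(L)³·P(MZ₂)) = (0.402)²·(2.01)·(3.67) / ((9.11)³·(0.0218)) = 0.0723
Qp = 0.0723 = Kp, so the system is already at equilibrium.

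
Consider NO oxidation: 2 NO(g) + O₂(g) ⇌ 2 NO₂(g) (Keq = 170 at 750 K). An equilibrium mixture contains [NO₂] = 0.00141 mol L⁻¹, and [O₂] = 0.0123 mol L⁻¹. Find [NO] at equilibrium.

[NO] = 9.75e-4 mol L⁻¹

At equilibrium, Keq = [NO₂]² / ([NO]²·[O₂]) = 170.
(0.00141)² / (([NO])²·(0.0123)) = 170
[NO]² = 9.51e-7 ⇒ [NO] = 9.75e-4 mol L⁻¹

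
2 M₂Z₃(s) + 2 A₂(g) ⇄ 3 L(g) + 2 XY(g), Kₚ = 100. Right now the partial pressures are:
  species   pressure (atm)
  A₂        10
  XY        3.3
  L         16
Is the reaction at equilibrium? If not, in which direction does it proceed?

(M₂Z₃ is a pure solid — omitted from Qₚ.)
Qₚ = P(L)³·P(XY)² / P(A₂)² = (16)³·(3.3)² / (10)² = 450
Qₚ = 450 > Kₚ = 100, so the reverse reaction proceeds.

reverse (toward reactants)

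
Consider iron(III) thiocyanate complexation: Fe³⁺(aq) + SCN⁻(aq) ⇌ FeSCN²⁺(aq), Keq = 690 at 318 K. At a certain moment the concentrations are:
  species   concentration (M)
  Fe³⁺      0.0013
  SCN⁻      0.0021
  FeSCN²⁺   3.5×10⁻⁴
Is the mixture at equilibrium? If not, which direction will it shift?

no; Q < K, reaction proceeds forward

Q = [FeSCN²⁺] / ([Fe³⁺]·[SCN⁻]) = (3.5×10⁻⁴) / ((0.0013)·(0.0021)) = 130
Q = 130 < Keq = 690: net forward reaction.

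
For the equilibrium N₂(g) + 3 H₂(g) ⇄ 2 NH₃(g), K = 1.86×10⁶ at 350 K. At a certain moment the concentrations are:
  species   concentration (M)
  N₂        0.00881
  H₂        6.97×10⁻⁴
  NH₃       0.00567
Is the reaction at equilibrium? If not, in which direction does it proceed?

to the left

Q = [NH₃]² / ([N₂]·[H₂]³) = (0.00567)² / ((0.00881)·(6.97×10⁻⁴)³) = 1.08×10⁷
Q = 1.08×10⁷ > K = 1.86×10⁶, so the reverse reaction proceeds.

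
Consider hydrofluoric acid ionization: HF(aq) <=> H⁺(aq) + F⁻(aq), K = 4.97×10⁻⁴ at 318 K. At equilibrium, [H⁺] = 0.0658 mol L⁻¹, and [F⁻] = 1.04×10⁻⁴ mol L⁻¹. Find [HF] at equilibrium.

At equilibrium, K = [H⁺]·[F⁻] / [HF] = 4.97×10⁻⁴.
(0.0658)·(1.04×10⁻⁴) / ([HF]) = 4.97×10⁻⁴
[HF] = 0.0138 mol L⁻¹

[HF] = 0.0138 mol L⁻¹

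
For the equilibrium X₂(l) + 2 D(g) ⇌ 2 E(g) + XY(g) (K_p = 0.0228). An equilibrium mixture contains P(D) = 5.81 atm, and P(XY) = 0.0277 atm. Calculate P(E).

P(E) = 5.27 atm

(X₂ is a pure liquid — omitted from K_p.)
At equilibrium, K_p = P(E)²·P(XY) / P(D)² = 0.0228.
(P(E))²·(0.0277) / (5.81)² = 0.0228
P(E)² = 27.8 ⇒ P(E) = 5.27 atm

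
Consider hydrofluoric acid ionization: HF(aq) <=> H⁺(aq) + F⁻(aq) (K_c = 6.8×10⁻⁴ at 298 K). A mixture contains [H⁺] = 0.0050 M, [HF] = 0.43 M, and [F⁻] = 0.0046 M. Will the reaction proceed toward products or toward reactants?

Q_c = [H⁺]·[F⁻] / [HF] = (0.0050)·(0.0046) / (0.43) = 5.3×10⁻⁵
Q_c = 5.3×10⁻⁵ < K_c = 6.8×10⁻⁴, so the forward reaction proceeds.

in the forward direction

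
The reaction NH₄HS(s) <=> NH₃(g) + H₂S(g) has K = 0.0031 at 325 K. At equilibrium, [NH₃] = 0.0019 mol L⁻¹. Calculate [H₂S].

(NH₄HS is a pure solid — omitted from K.)
At equilibrium, K = [NH₃]·[H₂S] = 0.0031.
(0.0019)·([H₂S]) = 0.0031
[H₂S] = 1.63 = 1.6 mol L⁻¹

[H₂S] = 1.6 mol L⁻¹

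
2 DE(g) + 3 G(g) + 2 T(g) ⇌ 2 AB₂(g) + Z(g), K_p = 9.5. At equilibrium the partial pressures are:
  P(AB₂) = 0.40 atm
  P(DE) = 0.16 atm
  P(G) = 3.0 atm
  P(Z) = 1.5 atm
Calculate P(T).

P(T) = 0.19 atm

At equilibrium, K_p = P(AB₂)²·P(Z) / (P(DE)²·P(G)³·P(T)²) = 9.5.
(0.40)²·(1.5) / ((0.16)²·(3.0)³·(P(T))²) = 9.5
P(T)² = 0.0365 ⇒ P(T) = 0.19 atm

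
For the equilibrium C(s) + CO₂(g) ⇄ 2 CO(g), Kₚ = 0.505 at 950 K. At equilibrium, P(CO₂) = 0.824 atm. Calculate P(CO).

P(CO) = 0.645 atm

(C is a pure solid — omitted from Kₚ.)
At equilibrium, Kₚ = P(CO)² / P(CO₂) = 0.505.
(P(CO))² / (0.824) = 0.505
P(CO)² = 0.416 ⇒ P(CO) = 0.645 atm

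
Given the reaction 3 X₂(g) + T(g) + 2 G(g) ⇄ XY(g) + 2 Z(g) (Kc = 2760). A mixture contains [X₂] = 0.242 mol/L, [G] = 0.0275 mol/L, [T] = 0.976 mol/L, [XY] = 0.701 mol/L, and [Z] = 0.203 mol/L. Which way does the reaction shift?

Qc = [XY]·[Z]² / ([X₂]³·[T]·[G]²) = (0.701)·(0.203)² / ((0.242)³·(0.976)·(0.0275)²) = 2760
Qc = 2760 = Kc, so the system is already at equilibrium.

neither direction; the system is at equilibrium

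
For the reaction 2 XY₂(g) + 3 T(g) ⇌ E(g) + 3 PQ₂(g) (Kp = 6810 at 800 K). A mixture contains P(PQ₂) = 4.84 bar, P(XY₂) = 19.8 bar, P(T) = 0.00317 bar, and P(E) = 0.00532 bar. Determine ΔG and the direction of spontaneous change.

ΔG = 13.0 kJ/mol; the forward reaction is non-spontaneous

Qp = P(E)·P(PQ₂)³ / (P(XY₂)²·P(T)³) = (0.00532)·(4.84)³ / ((19.8)²·(0.00317)³) = 48300
ΔG = RT ln(Qp/Kp) = (8.314 J mol⁻¹ K⁻¹)(800 K) × ln(48300/6810)
   = (6.651 kJ/mol)(1.959) = 13.0 kJ/mol
ΔG > 0, so the forward reaction is non-spontaneous (proceeds in reverse).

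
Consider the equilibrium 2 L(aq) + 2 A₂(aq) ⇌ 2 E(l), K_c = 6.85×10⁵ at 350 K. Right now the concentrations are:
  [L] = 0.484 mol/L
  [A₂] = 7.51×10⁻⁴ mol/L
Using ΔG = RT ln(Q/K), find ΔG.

ΔG = 6.99 kJ/mol

(E is a pure liquid — omitted from Q_c.)
Q_c = 1 / ([L]²·[A₂]²) = 1 / ((0.484)²·(7.51×10⁻⁴)²) = 7.57×10⁶
ΔG = RT ln(Q_c/K_c) = (8.314 J mol⁻¹ K⁻¹)(350 K) × ln(7.57×10⁶/6.85×10⁵)
   = (2.910 kJ/mol)(2.403) = 6.99 kJ/mol
ΔG > 0, so the forward reaction is non-spontaneous (proceeds in reverse).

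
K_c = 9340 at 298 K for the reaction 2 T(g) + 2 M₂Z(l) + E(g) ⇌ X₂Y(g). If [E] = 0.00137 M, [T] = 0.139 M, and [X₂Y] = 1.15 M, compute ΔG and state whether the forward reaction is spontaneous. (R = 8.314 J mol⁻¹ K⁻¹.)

ΔG = 3.81 kJ/mol; the forward reaction is non-spontaneous

(M₂Z is a pure liquid — omitted from Q_c.)
Q_c = [X₂Y] / ([T]²·[E]) = (1.15) / ((0.139)²·(0.00137)) = 43400
ΔG = RT ln(Q_c/K_c) = (8.314 J mol⁻¹ K⁻¹)(298 K) × ln(43400/9340)
   = (2.478 kJ/mol)(1.536) = 3.81 kJ/mol
ΔG > 0, so the forward reaction is non-spontaneous (proceeds in reverse).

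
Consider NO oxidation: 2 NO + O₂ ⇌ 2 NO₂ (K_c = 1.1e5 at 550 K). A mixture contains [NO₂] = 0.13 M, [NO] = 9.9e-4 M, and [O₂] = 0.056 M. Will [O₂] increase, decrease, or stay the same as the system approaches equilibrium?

increase

Q_c = [NO₂]² / ([NO]²·[O₂]) = (0.13)² / ((9.9e-4)²·(0.056)) = 3.1e5
Q_c = 3.1e5 > K_c = 1.1e5: net reverse reaction.
O₂ is a reactant, so it increases.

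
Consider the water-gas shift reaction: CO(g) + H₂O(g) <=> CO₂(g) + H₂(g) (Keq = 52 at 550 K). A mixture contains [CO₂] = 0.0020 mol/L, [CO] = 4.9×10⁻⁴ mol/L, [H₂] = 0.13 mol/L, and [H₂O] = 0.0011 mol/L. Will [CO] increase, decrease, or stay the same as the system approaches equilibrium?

increase

Q = [CO₂]·[H₂] / ([CO]·[H₂O]) = (0.0020)·(0.13) / ((4.9×10⁻⁴)·(0.0011)) = 480
Q = 480 > Keq = 52: net reverse reaction.
CO is a reactant, so it increases.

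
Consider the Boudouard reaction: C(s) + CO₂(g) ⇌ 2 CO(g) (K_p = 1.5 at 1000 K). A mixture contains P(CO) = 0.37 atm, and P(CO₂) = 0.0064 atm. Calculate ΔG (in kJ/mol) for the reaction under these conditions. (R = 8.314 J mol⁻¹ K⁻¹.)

ΔG = 22.1 kJ/mol

(C is a pure solid — omitted from Q_p.)
Q_p = P(CO)² / P(CO₂) = (0.37)² / (0.0064) = 21.4
ΔG = RT ln(Q_p/K_p) = (8.314 J mol⁻¹ K⁻¹)(1000 K) × ln(21.4/1.5)
   = (8.314 kJ/mol)(2.658) = 22.1 kJ/mol
ΔG > 0, so the forward reaction is non-spontaneous (proceeds in reverse).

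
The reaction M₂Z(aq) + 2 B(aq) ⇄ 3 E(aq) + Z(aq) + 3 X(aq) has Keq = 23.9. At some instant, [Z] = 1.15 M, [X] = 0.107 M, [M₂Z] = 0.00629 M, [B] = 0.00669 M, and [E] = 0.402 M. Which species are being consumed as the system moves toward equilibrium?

Q = [E]³·[Z]·[X]³ / ([M₂Z]·[B]²) = (0.402)³·(1.15)·(0.107)³ / ((0.00629)·(0.00669)²) = 325
Q = 325 > Keq = 23.9: net reverse reaction.

E, Z, X (products)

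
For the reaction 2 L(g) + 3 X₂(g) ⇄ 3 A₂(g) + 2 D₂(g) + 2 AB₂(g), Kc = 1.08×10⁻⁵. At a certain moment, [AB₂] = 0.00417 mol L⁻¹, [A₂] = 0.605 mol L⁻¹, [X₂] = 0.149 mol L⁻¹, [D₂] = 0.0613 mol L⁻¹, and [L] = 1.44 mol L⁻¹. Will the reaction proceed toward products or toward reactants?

in the forward direction

Qc = [A₂]³·[D₂]²·[AB₂]² / ([L]²·[X₂]³) = (0.605)³·(0.0613)²·(0.00417)² / ((1.44)²·(0.149)³) = 2.11×10⁻⁶
Qc = 2.11×10⁻⁶ < Kc = 1.08×10⁻⁵, so the forward reaction proceeds.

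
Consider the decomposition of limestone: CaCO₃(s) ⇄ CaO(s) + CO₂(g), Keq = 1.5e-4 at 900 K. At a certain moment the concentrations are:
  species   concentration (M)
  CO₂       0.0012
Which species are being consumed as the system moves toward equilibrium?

(CaCO₃, CaO are pure solids — omitted from Q.)
Q = [CO₂] = 0.0012
Q = 0.0012 > Keq = 1.5e-4: net reverse reaction.

CaO, CO₂ (products)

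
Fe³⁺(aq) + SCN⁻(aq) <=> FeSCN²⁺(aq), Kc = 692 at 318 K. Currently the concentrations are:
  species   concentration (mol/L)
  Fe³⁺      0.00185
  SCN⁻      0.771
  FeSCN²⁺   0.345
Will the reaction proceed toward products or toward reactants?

Qc = [FeSCN²⁺] / ([Fe³⁺]·[SCN⁻]) = (0.345) / ((0.00185)·(0.771)) = 242
Qc = 242 < Kc = 692, so the forward reaction proceeds.

to the right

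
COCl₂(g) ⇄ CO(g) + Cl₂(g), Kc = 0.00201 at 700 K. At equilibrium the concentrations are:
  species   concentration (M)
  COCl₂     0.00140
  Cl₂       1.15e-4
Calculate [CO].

[CO] = 0.0245 M

At equilibrium, Kc = [CO]·[Cl₂] / [COCl₂] = 0.00201.
([CO])·(1.15e-4) / (0.00140) = 0.00201
[CO] = 0.0245 M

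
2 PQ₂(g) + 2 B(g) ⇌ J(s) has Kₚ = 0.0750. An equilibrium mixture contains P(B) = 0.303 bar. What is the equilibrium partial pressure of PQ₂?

P(PQ₂) = 12.1 bar

(J is a pure solid — omitted from Kₚ.)
At equilibrium, Kₚ = 1 / (P(PQ₂)²·P(B)²) = 0.0750.
1 / ((P(PQ₂))²·(0.303)²) = 0.0750
P(PQ₂)² = 145 ⇒ P(PQ₂) = 12.1 bar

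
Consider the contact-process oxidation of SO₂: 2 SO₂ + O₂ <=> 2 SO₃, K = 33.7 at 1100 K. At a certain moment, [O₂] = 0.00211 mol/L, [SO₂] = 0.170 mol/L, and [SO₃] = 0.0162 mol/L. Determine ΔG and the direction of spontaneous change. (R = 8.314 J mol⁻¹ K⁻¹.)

Q = [SO₃]² / ([SO₂]²·[O₂]) = (0.0162)² / ((0.170)²·(0.00211)) = 4.30
ΔG = RT ln(Q/K) = (8.314 J mol⁻¹ K⁻¹)(1100 K) × ln(4.30/33.7)
   = (9.145 kJ/mol)(-2.059) = -18.8 kJ/mol
ΔG < 0, so the forward reaction is spontaneous (proceeds forward).

ΔG = -18.8 kJ/mol; the forward reaction is spontaneous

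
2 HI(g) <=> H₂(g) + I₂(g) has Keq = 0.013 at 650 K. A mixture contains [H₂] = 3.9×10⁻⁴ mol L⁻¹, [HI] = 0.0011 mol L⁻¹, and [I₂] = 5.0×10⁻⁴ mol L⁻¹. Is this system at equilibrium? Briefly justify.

no; Q > K, reaction proceeds in reverse

Q = [H₂]·[I₂] / [HI]² = (3.9×10⁻⁴)·(5.0×10⁻⁴) / (0.0011)² = 0.16
Q = 0.16 > Keq = 0.013: net reverse reaction.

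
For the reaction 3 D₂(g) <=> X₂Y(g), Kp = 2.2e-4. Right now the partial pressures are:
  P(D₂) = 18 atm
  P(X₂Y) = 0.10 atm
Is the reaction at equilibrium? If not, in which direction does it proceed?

toward products

Qp = P(X₂Y) / P(D₂)³ = (0.10) / (18)³ = 1.7e-5
Qp = 1.7e-5 < Kp = 2.2e-4, so the forward reaction proceeds.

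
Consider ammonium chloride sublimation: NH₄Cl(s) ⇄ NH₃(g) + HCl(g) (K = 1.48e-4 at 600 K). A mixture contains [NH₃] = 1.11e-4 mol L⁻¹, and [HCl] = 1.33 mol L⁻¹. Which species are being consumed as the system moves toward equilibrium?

none (at equilibrium)

(NH₄Cl is a pure solid — omitted from Q.)
Q = [NH₃]·[HCl] = (1.11e-4)·(1.33) = 1.48e-4
Q = 1.48e-4 = K; the system is at equilibrium.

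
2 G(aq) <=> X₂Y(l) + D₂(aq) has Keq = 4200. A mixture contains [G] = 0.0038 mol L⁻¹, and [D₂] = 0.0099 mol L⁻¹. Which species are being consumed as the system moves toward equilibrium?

(X₂Y is a pure liquid — omitted from Q.)
Q = [D₂] / [G]² = (0.0099) / (0.0038)² = 690
Q = 690 < Keq = 4200: net forward reaction.

G (reactants)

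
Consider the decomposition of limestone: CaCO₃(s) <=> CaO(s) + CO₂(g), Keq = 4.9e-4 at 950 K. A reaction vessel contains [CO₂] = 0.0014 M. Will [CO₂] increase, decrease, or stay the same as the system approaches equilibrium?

decrease

(CaCO₃, CaO are pure solids — omitted from Q.)
Q = [CO₂] = 0.0014
Q = 0.0014 > Keq = 4.9e-4: net reverse reaction.
CO₂ is a product, so it decreases.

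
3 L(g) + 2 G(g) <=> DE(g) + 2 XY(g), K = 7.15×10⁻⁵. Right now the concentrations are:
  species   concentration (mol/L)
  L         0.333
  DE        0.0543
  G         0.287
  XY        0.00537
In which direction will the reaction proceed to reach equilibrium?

Q = [DE]·[XY]² / ([L]³·[G]²) = (0.0543)·(0.00537)² / ((0.333)³·(0.287)²) = 5.15×10⁻⁴
Q = 5.15×10⁻⁴ > K = 7.15×10⁻⁵, so the reverse reaction proceeds.

reverse (toward reactants)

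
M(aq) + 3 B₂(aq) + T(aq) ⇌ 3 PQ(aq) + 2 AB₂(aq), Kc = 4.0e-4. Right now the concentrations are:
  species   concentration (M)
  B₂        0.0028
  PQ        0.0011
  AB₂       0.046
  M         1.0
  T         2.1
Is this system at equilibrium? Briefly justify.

Qc = [PQ]³·[AB₂]² / ([M]·[B₂]³·[T]) = (0.0011)³·(0.046)² / ((1.0)·(0.0028)³·(2.1)) = 6.1e-5
Qc = 6.1e-5 < Kc = 4.0e-4: net forward reaction.

no; Q < K, reaction proceeds forward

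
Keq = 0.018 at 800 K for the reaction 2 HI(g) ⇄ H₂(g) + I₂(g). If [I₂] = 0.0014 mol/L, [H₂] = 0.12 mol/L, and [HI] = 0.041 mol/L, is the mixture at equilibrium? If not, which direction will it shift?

no; Q > K, reaction proceeds in reverse

Q = [H₂]·[I₂] / [HI]² = (0.12)·(0.0014) / (0.041)² = 0.10
Q = 0.10 > Keq = 0.018: net reverse reaction.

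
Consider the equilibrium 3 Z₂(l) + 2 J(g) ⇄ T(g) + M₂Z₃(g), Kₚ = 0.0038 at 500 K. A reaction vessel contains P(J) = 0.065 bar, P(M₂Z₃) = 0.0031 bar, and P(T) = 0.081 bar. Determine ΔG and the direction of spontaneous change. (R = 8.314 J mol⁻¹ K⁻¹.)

ΔG = 11.4 kJ/mol; the forward reaction is non-spontaneous

(Z₂ is a pure liquid — omitted from Qₚ.)
Qₚ = P(T)·P(M₂Z₃) / P(J)² = (0.081)·(0.0031) / (0.065)² = 0.0594
ΔG = RT ln(Qₚ/Kₚ) = (8.314 J mol⁻¹ K⁻¹)(500 K) × ln(0.0594/0.0038)
   = (4.157 kJ/mol)(2.749) = 11.4 kJ/mol
ΔG > 0, so the forward reaction is non-spontaneous (proceeds in reverse).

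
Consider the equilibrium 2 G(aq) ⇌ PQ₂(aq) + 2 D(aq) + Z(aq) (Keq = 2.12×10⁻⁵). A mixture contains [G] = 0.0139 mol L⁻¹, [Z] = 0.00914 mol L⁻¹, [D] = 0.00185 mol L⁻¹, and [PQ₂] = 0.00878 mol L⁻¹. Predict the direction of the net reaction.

Q = [PQ₂]·[D]²·[Z] / [G]² = (0.00878)·(0.00185)²·(0.00914) / (0.0139)² = 1.42×10⁻⁶
Q = 1.42×10⁻⁶ < Keq = 2.12×10⁻⁵, so the forward reaction proceeds.

toward products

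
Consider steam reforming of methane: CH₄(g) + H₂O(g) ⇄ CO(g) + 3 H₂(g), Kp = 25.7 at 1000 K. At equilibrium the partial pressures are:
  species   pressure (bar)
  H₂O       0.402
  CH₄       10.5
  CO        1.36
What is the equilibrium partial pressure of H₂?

At equilibrium, Kp = P(CO)·P(H₂)³ / (P(CH₄)·P(H₂O)) = 25.7.
(1.36)·(P(H₂))³ / ((10.5)·(0.402)) = 25.7
P(H₂)³ = 79.8 ⇒ P(H₂) = 4.30 bar

P(H₂) = 4.30 bar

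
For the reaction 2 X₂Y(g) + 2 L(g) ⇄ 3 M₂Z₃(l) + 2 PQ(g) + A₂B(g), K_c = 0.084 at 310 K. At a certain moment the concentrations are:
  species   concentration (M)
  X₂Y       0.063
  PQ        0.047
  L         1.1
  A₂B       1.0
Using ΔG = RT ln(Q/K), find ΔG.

ΔG = 4.38 kJ/mol

(M₂Z₃ is a pure liquid — omitted from Q_c.)
Q_c = [PQ]²·[A₂B] / ([X₂Y]²·[L]²) = (0.047)²·(1.0) / ((0.063)²·(1.1)²) = 0.460
ΔG = RT ln(Q_c/K_c) = (8.314 J mol⁻¹ K⁻¹)(310 K) × ln(0.460/0.084)
   = (2.577 kJ/mol)(1.700) = 4.38 kJ/mol
ΔG > 0, so the forward reaction is non-spontaneous (proceeds in reverse).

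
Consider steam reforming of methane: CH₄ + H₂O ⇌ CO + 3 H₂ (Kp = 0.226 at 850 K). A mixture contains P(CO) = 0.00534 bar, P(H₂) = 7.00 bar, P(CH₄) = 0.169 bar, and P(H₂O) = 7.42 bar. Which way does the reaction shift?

toward reactants

Qp = P(CO)·P(H₂)³ / (P(CH₄)·P(H₂O)) = (0.00534)·(7.00)³ / ((0.169)·(7.42)) = 1.46
Qp = 1.46 > Kp = 0.226, so the reverse reaction proceeds.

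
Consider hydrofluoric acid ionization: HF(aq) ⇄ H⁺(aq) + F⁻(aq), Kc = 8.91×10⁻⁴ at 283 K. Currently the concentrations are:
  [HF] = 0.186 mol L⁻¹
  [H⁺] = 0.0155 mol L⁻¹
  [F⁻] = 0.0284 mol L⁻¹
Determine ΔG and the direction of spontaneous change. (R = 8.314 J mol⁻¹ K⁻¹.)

ΔG = 2.30 kJ/mol; the forward reaction is non-spontaneous

Qc = [H⁺]·[F⁻] / [HF] = (0.0155)·(0.0284) / (0.186) = 0.00237
ΔG = RT ln(Qc/Kc) = (8.314 J mol⁻¹ K⁻¹)(283 K) × ln(0.00237/8.91×10⁻⁴)
   = (2.353 kJ/mol)(0.9783) = 2.30 kJ/mol
ΔG > 0, so the forward reaction is non-spontaneous (proceeds in reverse).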